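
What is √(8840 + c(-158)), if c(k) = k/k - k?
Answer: √8999 ≈ 94.863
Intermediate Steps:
c(k) = 1 - k
√(8840 + c(-158)) = √(8840 + (1 - 1*(-158))) = √(8840 + (1 + 158)) = √(8840 + 159) = √8999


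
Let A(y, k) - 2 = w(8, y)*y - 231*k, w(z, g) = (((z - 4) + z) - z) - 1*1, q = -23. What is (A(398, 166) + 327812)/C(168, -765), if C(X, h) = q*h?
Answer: 290662/17595 ≈ 16.520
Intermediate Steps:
w(z, g) = -5 + z (w(z, g) = (((-4 + z) + z) - z) - 1 = ((-4 + 2*z) - z) - 1 = (-4 + z) - 1 = -5 + z)
A(y, k) = 2 - 231*k + 3*y (A(y, k) = 2 + ((-5 + 8)*y - 231*k) = 2 + (3*y - 231*k) = 2 + (-231*k + 3*y) = 2 - 231*k + 3*y)
C(X, h) = -23*h
(A(398, 166) + 327812)/C(168, -765) = ((2 - 231*166 + 3*398) + 327812)/((-23*(-765))) = ((2 - 38346 + 1194) + 327812)/17595 = (-37150 + 327812)*(1/17595) = 290662*(1/17595) = 290662/17595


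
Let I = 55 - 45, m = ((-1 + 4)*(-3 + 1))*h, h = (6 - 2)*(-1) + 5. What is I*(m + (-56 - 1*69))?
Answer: -1310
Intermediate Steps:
h = 1 (h = 4*(-1) + 5 = -4 + 5 = 1)
m = -6 (m = ((-1 + 4)*(-3 + 1))*1 = (3*(-2))*1 = -6*1 = -6)
I = 10
I*(m + (-56 - 1*69)) = 10*(-6 + (-56 - 1*69)) = 10*(-6 + (-56 - 69)) = 10*(-6 - 125) = 10*(-131) = -1310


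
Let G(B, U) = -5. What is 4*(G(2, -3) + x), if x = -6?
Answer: -44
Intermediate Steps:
4*(G(2, -3) + x) = 4*(-5 - 6) = 4*(-11) = -44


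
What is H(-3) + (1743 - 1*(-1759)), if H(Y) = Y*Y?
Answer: 3511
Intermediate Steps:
H(Y) = Y²
H(-3) + (1743 - 1*(-1759)) = (-3)² + (1743 - 1*(-1759)) = 9 + (1743 + 1759) = 9 + 3502 = 3511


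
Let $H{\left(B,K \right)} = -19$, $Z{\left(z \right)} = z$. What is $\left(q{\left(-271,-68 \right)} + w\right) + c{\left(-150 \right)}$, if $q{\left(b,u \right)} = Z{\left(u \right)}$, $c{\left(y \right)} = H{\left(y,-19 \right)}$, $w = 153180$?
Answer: $153093$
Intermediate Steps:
$c{\left(y \right)} = -19$
$q{\left(b,u \right)} = u$
$\left(q{\left(-271,-68 \right)} + w\right) + c{\left(-150 \right)} = \left(-68 + 153180\right) - 19 = 153112 - 19 = 153093$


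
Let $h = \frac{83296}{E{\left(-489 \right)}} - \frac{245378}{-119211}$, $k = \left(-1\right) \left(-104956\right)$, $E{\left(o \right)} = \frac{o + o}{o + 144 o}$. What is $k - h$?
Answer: $- \frac{707398796222}{119211} \approx -5.934 \cdot 10^{6}$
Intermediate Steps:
$E{\left(o \right)} = \frac{2}{145}$ ($E{\left(o \right)} = \frac{2 o}{145 o} = 2 o \frac{1}{145 o} = \frac{2}{145}$)
$k = 104956$
$h = \frac{719910705938}{119211}$ ($h = \frac{83296}{\frac{2}{145}} - \frac{245378}{-119211} = 83296 \cdot \frac{145}{2} - - \frac{245378}{119211} = 6038960 + \frac{245378}{119211} = \frac{719910705938}{119211} \approx 6.039 \cdot 10^{6}$)
$k - h = 104956 - \frac{719910705938}{119211} = - \frac{707398796222}{119211}$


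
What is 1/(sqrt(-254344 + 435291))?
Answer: sqrt(180947)/180947 ≈ 0.0023508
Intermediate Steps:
1/(sqrt(-254344 + 435291)) = 1/(sqrt(180947)) = sqrt(180947)/180947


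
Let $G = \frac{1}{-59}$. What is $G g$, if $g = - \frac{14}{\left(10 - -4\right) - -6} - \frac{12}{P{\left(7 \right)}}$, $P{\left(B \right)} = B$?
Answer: $\frac{169}{4130} \approx 0.04092$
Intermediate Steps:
$g = - \frac{169}{70}$ ($g = - \frac{14}{\left(10 - -4\right) - -6} - \frac{12}{7} = - \frac{14}{\left(10 + 4\right) + 6} - \frac{12}{7} = - \frac{14}{14 + 6} - \frac{12}{7} = - \frac{14}{20} - \frac{12}{7} = \left(-14\right) \frac{1}{20} - \frac{12}{7} = - \frac{7}{10} - \frac{12}{7} = - \frac{169}{70} \approx -2.4143$)
$G = - \frac{1}{59} \approx -0.016949$
$G g = \left(- \frac{1}{59}\right) \left(- \frac{169}{70}\right) = \frac{169}{4130}$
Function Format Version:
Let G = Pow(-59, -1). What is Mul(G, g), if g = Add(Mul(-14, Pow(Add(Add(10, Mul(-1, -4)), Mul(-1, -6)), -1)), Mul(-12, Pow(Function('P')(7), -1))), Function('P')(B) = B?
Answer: Rational(169, 4130) ≈ 0.040920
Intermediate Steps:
g = Rational(-169, 70) (g = Add(Mul(-14, Pow(Add(Add(10, Mul(-1, -4)), Mul(-1, -6)), -1)), Mul(-12, Pow(7, -1))) = Add(Mul(-14, Pow(Add(Add(10, 4), 6), -1)), Mul(-12, Rational(1, 7))) = Add(Mul(-14, Pow(Add(14, 6), -1)), Rational(-12, 7)) = Add(Mul(-14, Pow(20, -1)), Rational(-12, 7)) = Add(Mul(-14, Rational(1, 20)), Rational(-12, 7)) = Add(Rational(-7, 10), Rational(-12, 7)) = Rational(-169, 70) ≈ -2.4143)
G = Rational(-1, 59) ≈ -0.016949
Mul(G, g) = Mul(Rational(-1, 59), Rational(-169, 70)) = Rational(169, 4130)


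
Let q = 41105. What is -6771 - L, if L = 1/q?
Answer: -278321956/41105 ≈ -6771.0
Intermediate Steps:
L = 1/41105 ≈ 2.4328e-5
-6771 - L = -6771 - 1*1/41105 = -6771 - 1/41105 = -278321956/41105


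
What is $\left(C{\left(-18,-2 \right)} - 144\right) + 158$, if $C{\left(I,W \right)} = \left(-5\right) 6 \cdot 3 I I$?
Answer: $-29146$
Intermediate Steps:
$C{\left(I,W \right)} = - 90 I^{2}$ ($C{\left(I,W \right)} = - 30 \cdot 3 I^{2} = - 90 I^{2}$)
$\left(C{\left(-18,-2 \right)} - 144\right) + 158 = \left(- 90 \left(-18\right)^{2} - 144\right) + 158 = \left(\left(-90\right) 324 - 144\right) + 158 = \left(-29160 - 144\right) + 158 = -29304 + 158 = -29146$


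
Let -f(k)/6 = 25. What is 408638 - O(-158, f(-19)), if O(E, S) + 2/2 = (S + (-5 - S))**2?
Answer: 408614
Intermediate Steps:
f(k) = -150 (f(k) = -6*25 = -150)
O(E, S) = 24 (O(E, S) = -1 + (S + (-5 - S))**2 = -1 + (-5)**2 = -1 + 25 = 24)
408638 - O(-158, f(-19)) = 408638 - 1*24 = 408638 - 24 = 408614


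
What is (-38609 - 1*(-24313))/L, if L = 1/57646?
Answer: -824107216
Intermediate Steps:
L = 1/57646 ≈ 1.7347e-5
(-38609 - 1*(-24313))/L = (-38609 - 1*(-24313))/(1/57646) = (-38609 + 24313)*57646 = -14296*57646 = -824107216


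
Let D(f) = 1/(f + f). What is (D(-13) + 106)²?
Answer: 7590025/676 ≈ 11228.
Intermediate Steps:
D(f) = 1/(2*f)
(D(-13) + 106)² = ((½)/(-13) + 106)² = ((½)*(-1/13) + 106)² = (-1/26 + 106)² = (2755/26)² = 7590025/676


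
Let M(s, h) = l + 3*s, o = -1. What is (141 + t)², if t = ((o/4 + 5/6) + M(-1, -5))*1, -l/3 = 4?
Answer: 2307361/144 ≈ 16023.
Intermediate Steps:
l = -12 (l = -3*4 = -12)
M(s, h) = -12 + 3*s
t = -173/12 (t = ((-1/4 + 5/6) + (-12 + 3*(-1)))*1 = ((-1*¼ + 5*(⅙)) + (-12 - 3))*1 = ((-¼ + ⅚) - 15)*1 = (7/12 - 15)*1 = -173/12*1 = -173/12 ≈ -14.417)
(141 + t)² = (141 - 173/12)² = (1519/12)² = 2307361/144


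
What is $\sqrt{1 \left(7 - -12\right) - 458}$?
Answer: $i \sqrt{439} \approx 20.952 i$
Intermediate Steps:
$\sqrt{1 \left(7 - -12\right) - 458} = \sqrt{1 \left(7 + 12\right) - 458} = \sqrt{1 \cdot 19 - 458} = \sqrt{19 - 458} = \sqrt{-439} = i \sqrt{439}$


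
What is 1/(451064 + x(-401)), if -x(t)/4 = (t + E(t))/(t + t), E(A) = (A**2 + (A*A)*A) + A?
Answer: 1/130260 ≈ 7.6770e-6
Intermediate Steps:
E(A) = A + A**2 + A**3 (E(A) = (A**2 + A**2*A) + A = (A**2 + A**3) + A = A + A**2 + A**3)
x(t) = -2*(t + t*(1 + t + t**2))/t (x(t) = -4*(t + t*(1 + t + t**2))/(t + t) = -4*(t + t*(1 + t + t**2))/(2*t) = -4*(t + t*(1 + t + t**2))*1/(2*t) = -2*(t + t*(1 + t + t**2))/t)
1/(451064 + x(-401)) = 1/(451064 + (-4 - 2*(-401) - 2*(-401)**2)) = 1/(451064 + (-4 + 802 - 2*160801)) = 1/(451064 + (-4 + 802 - 321602)) = 1/(451064 - 320804) = 1/130260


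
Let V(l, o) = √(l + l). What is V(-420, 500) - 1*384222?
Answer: -384222 + 2*I*√210 ≈ -3.8422e+5 + 28.983*I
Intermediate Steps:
V(l, o) = √2*√l (V(l, o) = √(2*l) = √2*√l)
V(-420, 500) - 1*384222 = √2*√(-420) - 1*384222 = √2*(2*I*√105) - 384222 = 2*I*√210 - 384222 = -384222 + 2*I*√210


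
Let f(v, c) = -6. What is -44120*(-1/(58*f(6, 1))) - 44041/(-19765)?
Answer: -214176383/1719555 ≈ -124.55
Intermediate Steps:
-44120*(-1/(58*f(6, 1))) - 44041/(-19765) = -44120/(-6*29*(-2)) - 44041/(-19765) = -44120/((-174*(-2))) - 44041*(-1/19765) = -44120/348 + 44041/19765 = -44120*1/348 + 44041/19765 = -11030/87 + 44041/19765 = -214176383/1719555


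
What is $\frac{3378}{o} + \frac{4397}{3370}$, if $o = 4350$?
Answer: $\frac{1017027}{488650} \approx 2.0813$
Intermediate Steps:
$\frac{3378}{o} + \frac{4397}{3370} = \frac{3378}{4350} + \frac{4397}{3370} = 3378 \cdot \frac{1}{4350} + 4397 \cdot \frac{1}{3370} = \frac{563}{725} + \frac{4397}{3370} = \frac{1017027}{488650}$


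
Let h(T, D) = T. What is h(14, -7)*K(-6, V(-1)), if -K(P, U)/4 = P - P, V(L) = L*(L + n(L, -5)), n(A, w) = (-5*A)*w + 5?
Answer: 0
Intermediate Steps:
n(A, w) = 5 - 5*A*w (n(A, w) = -5*A*w + 5 = 5 - 5*A*w)
V(L) = L*(5 + 26*L) (V(L) = L*(L + (5 - 5*L*(-5))) = L*(L + (5 + 25*L)) = L*(5 + 26*L))
K(P, U) = 0 (K(P, U) = -4*(P - P) = -4*0 = 0)
h(14, -7)*K(-6, V(-1)) = 14*0 = 0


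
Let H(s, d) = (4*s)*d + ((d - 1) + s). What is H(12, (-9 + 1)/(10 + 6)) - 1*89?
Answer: -205/2 ≈ -102.50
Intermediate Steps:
H(s, d) = -1 + d + s + 4*d*s (H(s, d) = 4*d*s + ((-1 + d) + s) = 4*d*s + (-1 + d + s) = -1 + d + s + 4*d*s)
H(12, (-9 + 1)/(10 + 6)) - 1*89 = (-1 + (-9 + 1)/(10 + 6) + 12 + 4*((-9 + 1)/(10 + 6))*12) - 1*89 = (-1 - 8/16 + 12 + 4*(-8/16)*12) - 89 = (-1 - 8*1/16 + 12 + 4*(-8*1/16)*12) - 89 = (-1 - ½ + 12 + 4*(-½)*12) - 89 = (-1 - ½ + 12 - 24) - 89 = -27/2 - 89 = -205/2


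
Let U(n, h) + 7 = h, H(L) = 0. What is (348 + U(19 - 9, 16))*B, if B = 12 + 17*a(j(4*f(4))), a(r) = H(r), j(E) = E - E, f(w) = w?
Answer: 4284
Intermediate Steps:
j(E) = 0
a(r) = 0
U(n, h) = -7 + h
B = 12 (B = 12 + 17*0 = 12 + 0 = 12)
(348 + U(19 - 9, 16))*B = (348 + (-7 + 16))*12 = (348 + 9)*12 = 357*12 = 4284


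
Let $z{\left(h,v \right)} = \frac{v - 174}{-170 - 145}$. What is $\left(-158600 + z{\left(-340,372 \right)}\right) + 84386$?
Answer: $- \frac{2597512}{35} \approx -74215.0$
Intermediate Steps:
$z{\left(h,v \right)} = \frac{58}{105} - \frac{v}{315}$ ($z{\left(h,v \right)} = \frac{-174 + v}{-315} = \left(-174 + v\right) \left(- \frac{1}{315}\right) = \frac{58}{105} - \frac{v}{315}$)
$\left(-158600 + z{\left(-340,372 \right)}\right) + 84386 = \left(-158600 + \left(\frac{58}{105} - \frac{124}{105}\right)\right) + 84386 = \left(-158600 - \frac{22}{35}\right) + 84386 = - \frac{5551022}{35} + 84386 = - \frac{2597512}{35}$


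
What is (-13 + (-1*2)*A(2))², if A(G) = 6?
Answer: 625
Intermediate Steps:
(-13 + (-1*2)*A(2))² = (-13 - 1*2*6)² = (-13 - 2*6)² = (-13 - 12)² = (-25)² = 625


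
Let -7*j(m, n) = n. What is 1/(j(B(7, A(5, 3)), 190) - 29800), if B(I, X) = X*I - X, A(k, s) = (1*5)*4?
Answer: -7/208790 ≈ -3.3527e-5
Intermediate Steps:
A(k, s) = 20 (A(k, s) = 5*4 = 20)
B(I, X) = -X + I*X (B(I, X) = I*X - X = -X + I*X)
j(m, n) = -n/7
1/(j(B(7, A(5, 3)), 190) - 29800) = 1/(-1/7*190 - 29800) = 1/(-190/7 - 29800) = 1/(-208790/7) = -7/208790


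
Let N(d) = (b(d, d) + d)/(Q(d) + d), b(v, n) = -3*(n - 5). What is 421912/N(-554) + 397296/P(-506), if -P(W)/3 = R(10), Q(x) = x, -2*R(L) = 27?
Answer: -4108159040/10107 ≈ -4.0647e+5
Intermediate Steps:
b(v, n) = 15 - 3*n (b(v, n) = -3*(-5 + n) = 15 - 3*n)
R(L) = -27/2 (R(L) = -½*27 = -27/2)
P(W) = 81/2 (P(W) = -3*(-27/2) = 81/2)
N(d) = (15 - 2*d)/(2*d) (N(d) = ((15 - 3*d) + d)/(d + d) = (15 - 2*d)/((2*d)) = (15 - 2*d)*(1/(2*d)) = (15 - 2*d)/(2*d))
421912/N(-554) + 397296/P(-506) = 421912/(((15/2 - 1*(-554))/(-554))) + 397296/(81/2) = 421912/((-(15/2 + 554)/554)) + 397296*(2/81) = 421912/((-1/554*1123/2)) + 88288/9 = 421912/(-1123/1108) + 88288/9 = 421912*(-1108/1123) + 88288/9 = -467478496/1123 + 88288/9 = -4108159040/10107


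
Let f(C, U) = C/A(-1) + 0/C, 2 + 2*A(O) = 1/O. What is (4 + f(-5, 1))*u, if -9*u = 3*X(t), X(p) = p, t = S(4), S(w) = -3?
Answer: 22/3 ≈ 7.3333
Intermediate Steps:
A(O) = -1 + 1/(2*O)
t = -3
u = 1 (u = -(-3)/3 = -⅑*(-9) = 1)
f(C, U) = -2*C/3 (f(C, U) = C/(((½ - 1*(-1))/(-1))) + 0/C = C/((-(½ + 1))) + 0 = C/((-1*3/2)) + 0 = C/(-3/2) + 0 = C*(-⅔) + 0 = -2*C/3 + 0 = -2*C/3)
(4 + f(-5, 1))*u = (4 - ⅔*(-5))*1 = (4 + 10/3)*1 = (22/3)*1 = 22/3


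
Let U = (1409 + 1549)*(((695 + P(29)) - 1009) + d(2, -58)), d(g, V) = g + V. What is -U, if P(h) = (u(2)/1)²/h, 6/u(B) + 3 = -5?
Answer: 8755221/8 ≈ 1.0944e+6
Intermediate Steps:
u(B) = -¾ (u(B) = 6/(-3 - 5) = 6/(-8) = 6*(-⅛) = -¾)
d(g, V) = V + g
P(h) = 9/(16*h) (P(h) = (-¾/1)²/h = (-¾*1)²/h = (-¾)²/h = 9/(16*h))
U = -8755221/8 (U = (1409 + 1549)*(((695 + (9/16)/29) - 1009) + (-58 + 2)) = 2958*(((695 + (9/16)*(1/29)) - 1009) - 56) = 2958*(((695 + 9/464) - 1009) - 56) = 2958*((322489/464 - 1009) - 56) = 2958*(-145687/464 - 56) = 2958*(-171671/464) = -8755221/8 ≈ -1.0944e+6)
-U = -1*(-8755221/8) = 8755221/8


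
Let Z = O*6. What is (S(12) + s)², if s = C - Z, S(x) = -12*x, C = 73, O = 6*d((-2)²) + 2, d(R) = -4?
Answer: 3721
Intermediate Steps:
O = -22 (O = 6*(-4) + 2 = -24 + 2 = -22)
Z = -132 (Z = -22*6 = -132)
s = 205 (s = 73 - 1*(-132) = 73 + 132 = 205)
(S(12) + s)² = (-12*12 + 205)² = (-144 + 205)² = 61² = 3721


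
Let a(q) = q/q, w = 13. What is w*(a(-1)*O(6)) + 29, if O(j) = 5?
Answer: 94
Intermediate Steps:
a(q) = 1
w*(a(-1)*O(6)) + 29 = 13*(1*5) + 29 = 13*5 + 29 = 65 + 29 = 94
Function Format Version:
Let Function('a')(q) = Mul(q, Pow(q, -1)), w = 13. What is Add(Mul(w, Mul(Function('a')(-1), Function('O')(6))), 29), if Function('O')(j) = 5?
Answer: 94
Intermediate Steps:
Function('a')(q) = 1
Add(Mul(w, Mul(Function('a')(-1), Function('O')(6))), 29) = Add(Mul(13, Mul(1, 5)), 29) = Add(Mul(13, 5), 29) = Add(65, 29) = 94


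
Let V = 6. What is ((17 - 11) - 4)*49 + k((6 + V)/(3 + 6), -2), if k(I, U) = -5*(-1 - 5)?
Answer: 128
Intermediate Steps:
k(I, U) = 30 (k(I, U) = -5*(-6) = 30)
((17 - 11) - 4)*49 + k((6 + V)/(3 + 6), -2) = ((17 - 11) - 4)*49 + 30 = (6 - 4)*49 + 30 = 2*49 + 30 = 98 + 30 = 128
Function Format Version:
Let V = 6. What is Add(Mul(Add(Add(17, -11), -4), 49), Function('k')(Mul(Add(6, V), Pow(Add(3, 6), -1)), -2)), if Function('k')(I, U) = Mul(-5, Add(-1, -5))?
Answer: 128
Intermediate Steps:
Function('k')(I, U) = 30 (Function('k')(I, U) = Mul(-5, -6) = 30)
Add(Mul(Add(Add(17, -11), -4), 49), Function('k')(Mul(Add(6, V), Pow(Add(3, 6), -1)), -2)) = Add(Mul(Add(Add(17, -11), -4), 49), 30) = Add(Mul(Add(6, -4), 49), 30) = Add(Mul(2, 49), 30) = Add(98, 30) = 128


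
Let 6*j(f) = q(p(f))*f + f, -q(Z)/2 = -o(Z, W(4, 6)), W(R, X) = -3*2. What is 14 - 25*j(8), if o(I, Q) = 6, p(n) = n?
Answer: -1258/3 ≈ -419.33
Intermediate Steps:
W(R, X) = -6
q(Z) = 12 (q(Z) = -(-2)*6 = -2*(-6) = 12)
j(f) = 13*f/6 (j(f) = (12*f + f)/6 = (13*f)/6 = 13*f/6)
14 - 25*j(8) = 14 - 325*8/6 = 14 - 25*52/3 = 14 - 1300/3 = -1258/3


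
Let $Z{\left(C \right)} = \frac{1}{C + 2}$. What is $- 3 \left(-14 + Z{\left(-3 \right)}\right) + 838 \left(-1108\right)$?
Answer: $-928459$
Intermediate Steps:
$Z{\left(C \right)} = \frac{1}{2 + C}$
$- 3 \left(-14 + Z{\left(-3 \right)}\right) + 838 \left(-1108\right) = - 3 \left(-14 + \frac{1}{2 - 3}\right) + 838 \left(-1108\right) = - 3 \left(-14 + \frac{1}{-1}\right) - 928504 = - 3 \left(-14 - 1\right) - 928504 = \left(-3\right) \left(-15\right) - 928504 = 45 - 928504 = -928459$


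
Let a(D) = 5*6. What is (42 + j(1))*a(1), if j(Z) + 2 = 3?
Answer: 1290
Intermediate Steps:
a(D) = 30
j(Z) = 1 (j(Z) = -2 + 3 = 1)
(42 + j(1))*a(1) = (42 + 1)*30 = 43*30 = 1290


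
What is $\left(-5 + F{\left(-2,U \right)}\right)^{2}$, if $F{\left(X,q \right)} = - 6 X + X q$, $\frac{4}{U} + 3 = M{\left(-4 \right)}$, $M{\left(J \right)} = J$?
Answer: $\frac{3249}{49} \approx 66.306$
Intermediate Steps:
$U = - \frac{4}{7}$ ($U = \frac{4}{-3 - 4} = \frac{4}{-7} = 4 \left(- \frac{1}{7}\right) = - \frac{4}{7} \approx -0.57143$)
$\left(-5 + F{\left(-2,U \right)}\right)^{2} = \left(-5 - 2 \left(-6 - \frac{4}{7}\right)\right)^{2} = \left(-5 - - \frac{92}{7}\right)^{2} = \left(-5 + \frac{92}{7}\right)^{2} = \left(\frac{57}{7}\right)^{2} = \frac{3249}{49}$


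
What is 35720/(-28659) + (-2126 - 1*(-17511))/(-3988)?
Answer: -583370075/114292092 ≈ -5.1042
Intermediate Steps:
35720/(-28659) + (-2126 - 1*(-17511))/(-3988) = 35720*(-1/28659) + (-2126 + 17511)*(-1/3988) = -35720/28659 + 15385*(-1/3988) = -35720/28659 - 15385/3988 = -583370075/114292092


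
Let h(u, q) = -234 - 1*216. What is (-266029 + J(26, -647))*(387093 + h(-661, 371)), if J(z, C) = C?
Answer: -103108408668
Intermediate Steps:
h(u, q) = -450 (h(u, q) = -234 - 216 = -450)
(-266029 + J(26, -647))*(387093 + h(-661, 371)) = (-266029 - 647)*(387093 - 450) = -266676*386643 = -103108408668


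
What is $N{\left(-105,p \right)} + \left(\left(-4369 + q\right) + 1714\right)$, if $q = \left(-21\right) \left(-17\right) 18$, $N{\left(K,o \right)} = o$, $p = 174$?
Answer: $3945$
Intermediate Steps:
$q = 6426$ ($q = 357 \cdot 18 = 6426$)
$N{\left(-105,p \right)} + \left(\left(-4369 + q\right) + 1714\right) = 174 + \left(\left(-4369 + 6426\right) + 1714\right) = 174 + \left(2057 + 1714\right) = 174 + 3771 = 3945$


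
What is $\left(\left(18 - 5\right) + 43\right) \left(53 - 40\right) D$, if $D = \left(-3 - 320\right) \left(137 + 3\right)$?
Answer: $-32920160$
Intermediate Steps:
$D = -45220$ ($D = \left(-323\right) 140 = -45220$)
$\left(\left(18 - 5\right) + 43\right) \left(53 - 40\right) D = \left(\left(18 - 5\right) + 43\right) \left(53 - 40\right) \left(-45220\right) = \left(13 + 43\right) 13 \left(-45220\right) = 56 \cdot 13 \left(-45220\right) = 728 \left(-45220\right) = -32920160$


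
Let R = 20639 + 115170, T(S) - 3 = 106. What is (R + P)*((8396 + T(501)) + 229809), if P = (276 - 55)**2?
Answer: 44004680100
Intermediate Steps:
T(S) = 109 (T(S) = 3 + 106 = 109)
R = 135809
P = 48841 (P = 221**2 = 48841)
(R + P)*((8396 + T(501)) + 229809) = (135809 + 48841)*((8396 + 109) + 229809) = 184650*(8505 + 229809) = 184650*238314 = 44004680100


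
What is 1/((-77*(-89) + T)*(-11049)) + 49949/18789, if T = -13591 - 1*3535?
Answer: 629947782618/236963479717 ≈ 2.6584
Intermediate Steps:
T = -17126 (T = -13591 - 3535 = -17126)
1/((-77*(-89) + T)*(-11049)) + 49949/18789 = 1/(-77*(-89) - 17126*(-11049)) + 49949/18789 = -1/11049/(6853 - 17126) + 49949*(1/18789) = -1/11049/(-10273) + 49949/18789 = -1/10273*(-1/11049) + 49949/18789 = 1/113506377 + 49949/18789 = 629947782618/236963479717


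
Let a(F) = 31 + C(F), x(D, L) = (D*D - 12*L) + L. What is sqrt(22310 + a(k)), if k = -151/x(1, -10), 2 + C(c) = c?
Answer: sqrt(275222058)/111 ≈ 149.46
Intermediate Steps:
x(D, L) = D**2 - 11*L (x(D, L) = (D**2 - 12*L) + L = D**2 - 11*L)
C(c) = -2 + c
k = -151/111 (k = -151/(1**2 - 11*(-10)) = -151/(1 + 110) = -151/111 ≈ -1.3604)
a(F) = 29 + F (a(F) = 31 + (-2 + F) = 29 + F)
sqrt(22310 + a(k)) = sqrt(22310 + (29 - 151/111)) = sqrt(22310 + 3068/111) = sqrt(2479478/111) = sqrt(275222058)/111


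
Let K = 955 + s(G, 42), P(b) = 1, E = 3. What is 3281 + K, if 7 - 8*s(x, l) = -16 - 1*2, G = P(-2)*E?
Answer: 33913/8 ≈ 4239.1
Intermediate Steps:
G = 3 (G = 1*3 = 3)
s(x, l) = 25/8 (s(x, l) = 7/8 - (-16 - 1*2)/8 = 7/8 - (-16 - 2)/8 = 7/8 - 1/8*(-18) = 7/8 + 9/4 = 25/8)
K = 7665/8 (K = 955 + 25/8 = 7665/8 ≈ 958.13)
3281 + K = 3281 + 7665/8 = 33913/8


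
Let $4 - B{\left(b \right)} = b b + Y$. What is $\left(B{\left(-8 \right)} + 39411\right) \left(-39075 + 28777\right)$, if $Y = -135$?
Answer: $-406626828$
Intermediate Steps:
$B{\left(b \right)} = 139 - b^{2}$ ($B{\left(b \right)} = 4 - \left(b b - 135\right) = 4 - \left(b^{2} - 135\right) = 4 - \left(-135 + b^{2}\right) = 139 - b^{2}$)
$\left(B{\left(-8 \right)} + 39411\right) \left(-39075 + 28777\right) = \left(\left(139 - \left(-8\right)^{2}\right) + 39411\right) \left(-39075 + 28777\right) = \left(\left(139 - 64\right) + 39411\right) \left(-10298\right) = \left(75 + 39411\right) \left(-10298\right) = 39486 \left(-10298\right) = -406626828$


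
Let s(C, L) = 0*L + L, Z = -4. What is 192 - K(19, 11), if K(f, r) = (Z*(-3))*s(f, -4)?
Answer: 240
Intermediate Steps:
s(C, L) = L (s(C, L) = 0 + L = L)
K(f, r) = -48 (K(f, r) = -4*(-3)*(-4) = 12*(-4) = -48)
192 - K(19, 11) = 192 - 1*(-48) = 192 + 48 = 240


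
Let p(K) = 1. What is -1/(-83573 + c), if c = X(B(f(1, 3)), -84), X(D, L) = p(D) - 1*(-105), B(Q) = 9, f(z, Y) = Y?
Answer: 1/83467 ≈ 1.1981e-5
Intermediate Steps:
X(D, L) = 106 (X(D, L) = 1 - 1*(-105) = 1 + 105 = 106)
c = 106
-1/(-83573 + c) = -1/(-83573 + 106) = -1/(-83467) = -1*(-1/83467) = 1/83467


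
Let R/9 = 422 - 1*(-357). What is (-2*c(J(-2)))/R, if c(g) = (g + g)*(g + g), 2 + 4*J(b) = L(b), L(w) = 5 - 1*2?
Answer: -1/14022 ≈ -7.1316e-5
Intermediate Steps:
L(w) = 3 (L(w) = 5 - 2 = 3)
J(b) = 1/4 (J(b) = -1/2 + (1/4)*3 = -1/2 + 3/4 = 1/4)
c(g) = 4*g**2 (c(g) = (2*g)*(2*g) = 4*g**2)
R = 7011 (R = 9*(422 - 1*(-357)) = 9*(422 + 357) = 9*779 = 7011)
(-2*c(J(-2)))/R = -8*(1/4)**2/7011 = -8/16*(1/7011) = -2*1/4*(1/7011) = -1/2*1/7011 = -1/14022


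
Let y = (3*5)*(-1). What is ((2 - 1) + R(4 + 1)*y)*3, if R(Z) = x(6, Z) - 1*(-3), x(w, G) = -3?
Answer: 3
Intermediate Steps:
y = -15 (y = 15*(-1) = -15)
R(Z) = 0 (R(Z) = -3 - 1*(-3) = -3 + 3 = 0)
((2 - 1) + R(4 + 1)*y)*3 = ((2 - 1) + 0*(-15))*3 = (1 + 0)*3 = 1*3 = 3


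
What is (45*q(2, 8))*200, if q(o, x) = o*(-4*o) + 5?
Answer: -99000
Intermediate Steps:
q(o, x) = 5 - 4*o² (q(o, x) = -4*o² + 5 = 5 - 4*o²)
(45*q(2, 8))*200 = (45*(5 - 4*2²))*200 = (45*(5 - 4*4))*200 = (45*(5 - 16))*200 = (45*(-11))*200 = -495*200 = -99000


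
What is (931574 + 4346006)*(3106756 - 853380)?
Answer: 11892372110080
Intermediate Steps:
(931574 + 4346006)*(3106756 - 853380) = 5277580*2253376 = 11892372110080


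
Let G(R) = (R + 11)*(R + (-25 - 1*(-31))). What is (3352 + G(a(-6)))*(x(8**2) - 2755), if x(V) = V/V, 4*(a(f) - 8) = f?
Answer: -19667691/2 ≈ -9.8338e+6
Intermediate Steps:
a(f) = 8 + f/4
x(V) = 1
G(R) = (6 + R)*(11 + R) (G(R) = (11 + R)*(R + (-25 + 31)) = (11 + R)*(R + 6) = (11 + R)*(6 + R) = (6 + R)*(11 + R))
(3352 + G(a(-6)))*(x(8**2) - 2755) = (3352 + (66 + (8 + (1/4)*(-6))**2 + 17*(8 + (1/4)*(-6))))*(1 - 2755) = (3352 + (66 + (8 - 3/2)**2 + 17*(8 - 3/2)))*(-2754) = (3352 + (66 + (13/2)**2 + 17*(13/2)))*(-2754) = (3352 + (66 + 169/4 + 221/2))*(-2754) = (3352 + 875/4)*(-2754) = (14283/4)*(-2754) = -19667691/2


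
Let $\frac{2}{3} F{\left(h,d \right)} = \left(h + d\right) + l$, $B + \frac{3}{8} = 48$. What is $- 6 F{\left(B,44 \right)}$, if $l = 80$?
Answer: $- \frac{12357}{8} \approx -1544.6$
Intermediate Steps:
$B = \frac{381}{8}$ ($B = - \frac{3}{8} + 48 = \frac{381}{8} \approx 47.625$)
$F{\left(h,d \right)} = 120 + \frac{3 d}{2} + \frac{3 h}{2}$ ($F{\left(h,d \right)} = \frac{3 \left(\left(h + d\right) + 80\right)}{2} = \frac{3 \left(\left(d + h\right) + 80\right)}{2} = \frac{3 \left(80 + d + h\right)}{2} = 120 + \frac{3 d}{2} + \frac{3 h}{2}$)
$- 6 F{\left(B,44 \right)} = - 6 \left(120 + \frac{3}{2} \cdot 44 + \frac{3}{2} \cdot \frac{381}{8}\right) = - 6 \left(120 + 66 + \frac{1143}{16}\right) = \left(-6\right) \frac{4119}{16} = - \frac{12357}{8}$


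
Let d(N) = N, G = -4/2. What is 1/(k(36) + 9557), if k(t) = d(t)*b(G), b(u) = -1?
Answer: 1/9521 ≈ 0.00010503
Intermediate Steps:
G = -2 (G = -4*½ = -2)
k(t) = -t (k(t) = t*(-1) = -t)
1/(k(36) + 9557) = 1/(-1*36 + 9557) = 1/(-36 + 9557) = 1/9521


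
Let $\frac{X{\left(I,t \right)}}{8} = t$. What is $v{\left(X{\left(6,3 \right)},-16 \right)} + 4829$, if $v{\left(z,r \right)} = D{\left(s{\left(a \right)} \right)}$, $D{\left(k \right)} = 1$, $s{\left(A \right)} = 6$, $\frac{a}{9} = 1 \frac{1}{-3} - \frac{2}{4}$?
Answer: $4830$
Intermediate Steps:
$a = - \frac{15}{2}$ ($a = 9 \left(1 \frac{1}{-3} - \frac{2}{4}\right) = 9 \left(1 \left(- \frac{1}{3}\right) - \frac{1}{2}\right) = 9 \left(- \frac{1}{3} - \frac{1}{2}\right) = 9 \left(- \frac{5}{6}\right) = - \frac{15}{2} \approx -7.5$)
$X{\left(I,t \right)} = 8 t$
$v{\left(z,r \right)} = 1$
$v{\left(X{\left(6,3 \right)},-16 \right)} + 4829 = 1 + 4829 = 4830$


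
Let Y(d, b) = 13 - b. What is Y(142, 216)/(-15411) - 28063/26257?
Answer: -5547386/5255151 ≈ -1.0556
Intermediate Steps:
Y(142, 216)/(-15411) - 28063/26257 = (13 - 1*216)/(-15411) - 28063/26257 = (13 - 216)*(-1/15411) - 28063*1/26257 = -203*(-1/15411) - 4009/3751 = 203/15411 - 4009/3751 = -5547386/5255151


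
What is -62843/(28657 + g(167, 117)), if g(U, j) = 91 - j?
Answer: -62843/28631 ≈ -2.1949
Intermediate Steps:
-62843/(28657 + g(167, 117)) = -62843/(28657 + (91 - 1*117)) = -62843/(28657 + (91 - 117)) = -62843/(28657 - 26) = -62843/28631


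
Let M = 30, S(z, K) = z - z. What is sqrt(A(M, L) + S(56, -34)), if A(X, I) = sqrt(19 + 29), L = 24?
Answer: 2*3**(1/4) ≈ 2.6321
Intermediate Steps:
S(z, K) = 0
A(X, I) = 4*sqrt(3) (A(X, I) = sqrt(48) = 4*sqrt(3))
sqrt(A(M, L) + S(56, -34)) = sqrt(4*sqrt(3) + 0) = sqrt(4*sqrt(3)) = 2*3**(1/4)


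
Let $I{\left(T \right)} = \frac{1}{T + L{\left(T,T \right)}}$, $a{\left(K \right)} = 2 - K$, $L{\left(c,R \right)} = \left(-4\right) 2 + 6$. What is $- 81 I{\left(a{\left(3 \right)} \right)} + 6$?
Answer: $33$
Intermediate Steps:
$L{\left(c,R \right)} = -2$ ($L{\left(c,R \right)} = -8 + 6 = -2$)
$I{\left(T \right)} = \frac{1}{-2 + T}$ ($I{\left(T \right)} = \frac{1}{T - 2} = \frac{1}{-2 + T}$)
$- 81 I{\left(a{\left(3 \right)} \right)} + 6 = - \frac{81}{-2 + \left(2 - 3\right)} + 6 = - \frac{81}{-2 - 1} + 6 = - \frac{81}{-3} + 6 = \left(-81\right) \left(- \frac{1}{3}\right) + 6 = 27 + 6 = 33$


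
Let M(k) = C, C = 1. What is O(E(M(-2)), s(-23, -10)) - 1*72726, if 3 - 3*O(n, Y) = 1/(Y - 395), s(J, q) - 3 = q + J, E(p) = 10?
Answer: -92724374/1275 ≈ -72725.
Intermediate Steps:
M(k) = 1
s(J, q) = 3 + J + q (s(J, q) = 3 + (q + J) = 3 + (J + q) = 3 + J + q)
O(n, Y) = 1 - 1/(3*(-395 + Y)) (O(n, Y) = 1 - 1/(3*(Y - 395)) = 1 - 1/(3*(-395 + Y)))
O(E(M(-2)), s(-23, -10)) - 1*72726 = (-1186/3 + (3 - 23 - 10))/(-395 + (3 - 23 - 10)) - 1*72726 = (-1186/3 - 30)/(-395 - 30) - 72726 = -1276/3/(-425) - 72726 = -1/425*(-1276/3) - 72726 = 1276/1275 - 72726 = -92724374/1275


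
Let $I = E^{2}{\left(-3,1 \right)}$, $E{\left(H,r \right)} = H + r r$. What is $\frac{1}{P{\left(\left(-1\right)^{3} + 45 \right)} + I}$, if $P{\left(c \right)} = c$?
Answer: $\frac{1}{48} \approx 0.020833$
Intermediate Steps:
$E{\left(H,r \right)} = H + r^{2}$
$I = 4$ ($I = \left(-3 + 1^{2}\right)^{2} = \left(-3 + 1\right)^{2} = \left(-2\right)^{2} = 4$)
$\frac{1}{P{\left(\left(-1\right)^{3} + 45 \right)} + I} = \frac{1}{\left(\left(-1\right)^{3} + 45\right) + 4} = \frac{1}{\left(-1 + 45\right) + 4} = \frac{1}{44 + 4} = \frac{1}{48}$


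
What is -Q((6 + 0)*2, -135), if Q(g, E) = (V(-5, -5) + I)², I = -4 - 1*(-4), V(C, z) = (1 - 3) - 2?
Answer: -16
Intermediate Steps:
V(C, z) = -4 (V(C, z) = -2 - 2 = -4)
I = 0 (I = -4 + 4 = 0)
Q(g, E) = 16 (Q(g, E) = (-4 + 0)² = (-4)² = 16)
-Q((6 + 0)*2, -135) = -1*16 = -16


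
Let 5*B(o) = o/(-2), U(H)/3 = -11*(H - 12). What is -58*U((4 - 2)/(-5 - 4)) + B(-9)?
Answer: -701773/30 ≈ -23392.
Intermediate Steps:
U(H) = 396 - 33*H (U(H) = 3*(-11*(H - 12)) = 3*(-11*(-12 + H)) = 3*(132 - 11*H) = 396 - 33*H)
B(o) = -o/10 (B(o) = (o/(-2))/5 = (o*(-1/2))/5 = (-o/2)/5 = -o/10)
-58*U((4 - 2)/(-5 - 4)) + B(-9) = -58*(396 - 33*(4 - 2)/(-5 - 4)) - 1/10*(-9) = -58*(396 - 66/(-9)) + 9/10 = -58*(396 - 66*(-1)/9) + 9/10 = -58*(396 - 33*(-2/9)) + 9/10 = -58*(396 + 22/3) + 9/10 = -58*1210/3 + 9/10 = -70180/3 + 9/10 = -701773/30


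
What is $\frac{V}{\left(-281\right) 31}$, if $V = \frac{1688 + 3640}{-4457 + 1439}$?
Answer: $\frac{888}{4381633} \approx 0.00020266$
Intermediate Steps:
$V = - \frac{888}{503}$ ($V = \frac{5328}{-3018} = 5328 \left(- \frac{1}{3018}\right) = - \frac{888}{503} \approx -1.7654$)
$\frac{V}{\left(-281\right) 31} = - \frac{888}{503 \left(\left(-281\right) 31\right)} = - \frac{888}{503 \left(-8711\right)} = \left(- \frac{888}{503}\right) \left(- \frac{1}{8711}\right) = \frac{888}{4381633}$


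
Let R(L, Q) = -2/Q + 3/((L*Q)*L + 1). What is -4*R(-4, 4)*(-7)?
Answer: -826/65 ≈ -12.708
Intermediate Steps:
R(L, Q) = -2/Q + 3/(1 + Q*L²) (R(L, Q) = -2/Q + 3/(Q*L² + 1) = -2/Q + 3/(1 + Q*L²))
-4*R(-4, 4)*(-7) = -4*(-2 + 3*4 - 2*4*(-4)²)/(4*(1 + 4*(-4)²))*(-7) = -(-2 + 12 - 2*4*16)/(1 + 4*16)*(-7) = -(-2 + 12 - 128)/(1 + 64)*(-7) = -(-118)/65*(-7) = -4*(-59/130)*(-7) = (118/65)*(-7) = -826/65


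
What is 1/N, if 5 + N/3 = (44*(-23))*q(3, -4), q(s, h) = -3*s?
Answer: 1/27309 ≈ 3.6618e-5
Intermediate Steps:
N = 27309 (N = -15 + 3*((44*(-23))*(-3*3)) = -15 + 3*(-1012*(-9)) = -15 + 3*9108 = -15 + 27324 = 27309)
1/N = 1/27309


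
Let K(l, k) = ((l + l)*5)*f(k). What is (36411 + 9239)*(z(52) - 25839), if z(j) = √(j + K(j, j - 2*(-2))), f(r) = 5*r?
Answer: -1179550350 + 91300*√36413 ≈ -1.1621e+9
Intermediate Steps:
K(l, k) = 50*k*l (K(l, k) = ((l + l)*5)*(5*k) = ((2*l)*5)*(5*k) = (10*l)*(5*k) = 50*k*l)
z(j) = √(j + 50*j*(4 + j)) (z(j) = √(j + 50*(j - 2*(-2))*j) = √(j + 50*(j - 1*(-4))*j) = √(j + 50*(j + 4)*j) = √(j + 50*(4 + j)*j) = √(j + 50*j*(4 + j)))
(36411 + 9239)*(z(52) - 25839) = (36411 + 9239)*(√(52*(201 + 50*52)) - 25839) = 45650*(√(52*(201 + 2600)) - 25839) = 45650*(√(52*2801) - 25839) = 45650*(√145652 - 25839) = 45650*(2*√36413 - 25839) = 45650*(-25839 + 2*√36413) = -1179550350 + 91300*√36413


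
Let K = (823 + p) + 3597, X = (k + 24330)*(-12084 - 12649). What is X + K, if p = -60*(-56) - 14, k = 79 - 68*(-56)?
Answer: -697883295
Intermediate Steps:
k = 3887 (k = 79 + 3808 = 3887)
p = 3346 (p = 3360 - 14 = 3346)
X = -697891061 (X = (3887 + 24330)*(-12084 - 12649) = 28217*(-24733) = -697891061)
K = 7766 (K = (823 + 3346) + 3597 = 4169 + 3597 = 7766)
X + K = -697891061 + 7766 = -697883295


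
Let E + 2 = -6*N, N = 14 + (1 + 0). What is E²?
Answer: 8464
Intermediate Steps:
N = 15 (N = 14 + 1 = 15)
E = -92 (E = -2 - 6*15 = -2 - 90 = -92)
E² = (-92)² = 8464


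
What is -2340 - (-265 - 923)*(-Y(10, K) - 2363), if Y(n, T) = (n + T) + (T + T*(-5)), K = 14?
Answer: -2771568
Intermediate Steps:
Y(n, T) = n - 3*T (Y(n, T) = (T + n) + (T - 5*T) = (T + n) - 4*T = n - 3*T)
-2340 - (-265 - 923)*(-Y(10, K) - 2363) = -2340 - (-265 - 923)*(-(10 - 3*14) - 2363) = -2340 - (-1188)*(-(10 - 42) - 2363) = -2340 - (-1188)*(-1*(-32) - 2363) = -2340 - (-1188)*(32 - 2363) = -2340 - (-1188)*(-2331) = -2340 - 1*2769228 = -2340 - 2769228 = -2771568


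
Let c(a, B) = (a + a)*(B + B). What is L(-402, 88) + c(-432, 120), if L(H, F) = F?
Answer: -207272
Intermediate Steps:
c(a, B) = 4*B*a (c(a, B) = (2*a)*(2*B) = 4*B*a)
L(-402, 88) + c(-432, 120) = 88 + 4*120*(-432) = 88 - 207360 = -207272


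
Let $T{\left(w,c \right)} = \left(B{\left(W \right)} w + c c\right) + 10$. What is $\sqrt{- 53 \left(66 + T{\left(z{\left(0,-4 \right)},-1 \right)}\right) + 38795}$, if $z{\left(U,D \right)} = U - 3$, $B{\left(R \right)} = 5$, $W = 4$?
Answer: $\sqrt{35509} \approx 188.44$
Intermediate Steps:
$z{\left(U,D \right)} = -3 + U$
$T{\left(w,c \right)} = 10 + c^{2} + 5 w$ ($T{\left(w,c \right)} = \left(5 w + c c\right) + 10 = \left(5 w + c^{2}\right) + 10 = \left(c^{2} + 5 w\right) + 10 = 10 + c^{2} + 5 w$)
$\sqrt{- 53 \left(66 + T{\left(z{\left(0,-4 \right)},-1 \right)}\right) + 38795} = \sqrt{- 53 \left(66 + \left(10 + \left(-1\right)^{2} + 5 \left(-3 + 0\right)\right)\right) + 38795} = \sqrt{- 53 \left(66 + \left(10 + 1 + 5 \left(-3\right)\right)\right) + 38795} = \sqrt{- 53 \left(66 + \left(10 + 1 - 15\right)\right) + 38795} = \sqrt{- 53 \left(66 - 4\right) + 38795} = \sqrt{\left(-53\right) 62 + 38795} = \sqrt{-3286 + 38795} = \sqrt{35509}$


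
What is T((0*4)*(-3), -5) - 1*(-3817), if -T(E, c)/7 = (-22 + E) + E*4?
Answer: 3971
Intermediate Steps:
T(E, c) = 154 - 35*E (T(E, c) = -7*((-22 + E) + E*4) = -7*((-22 + E) + 4*E) = -7*(-22 + 5*E) = 154 - 35*E)
T((0*4)*(-3), -5) - 1*(-3817) = (154 - 35*0*4*(-3)) - 1*(-3817) = (154 - 0*(-3)) + 3817 = (154 - 35*0) + 3817 = (154 + 0) + 3817 = 154 + 3817 = 3971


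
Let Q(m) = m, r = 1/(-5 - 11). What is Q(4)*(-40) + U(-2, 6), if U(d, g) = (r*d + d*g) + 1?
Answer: -1367/8 ≈ -170.88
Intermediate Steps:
r = -1/16 (r = 1/(-16) = -1/16 ≈ -0.062500)
U(d, g) = 1 - d/16 + d*g (U(d, g) = (-d/16 + d*g) + 1 = 1 - d/16 + d*g)
Q(4)*(-40) + U(-2, 6) = 4*(-40) + (1 - 1/16*(-2) - 2*6) = -160 + (1 + ⅛ - 12) = -160 - 87/8 = -1367/8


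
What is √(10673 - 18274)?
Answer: I*√7601 ≈ 87.184*I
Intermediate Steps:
√(10673 - 18274) = √(-7601) = I*√7601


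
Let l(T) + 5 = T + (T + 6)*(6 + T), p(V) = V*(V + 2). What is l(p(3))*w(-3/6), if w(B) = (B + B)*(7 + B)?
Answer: -5863/2 ≈ -2931.5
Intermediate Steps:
p(V) = V*(2 + V)
l(T) = -5 + T + (6 + T)**2 (l(T) = -5 + (T + (T + 6)*(6 + T)) = -5 + (T + (6 + T)*(6 + T)) = -5 + (T + (6 + T)**2) = -5 + T + (6 + T)**2)
w(B) = 2*B*(7 + B) (w(B) = (2*B)*(7 + B) = 2*B*(7 + B))
l(p(3))*w(-3/6) = (-5 + 3*(2 + 3) + (6 + 3*(2 + 3))**2)*(2*(-3/6)*(7 - 3/6)) = (-5 + 3*5 + (6 + 3*5)**2)*(2*(-3*1/6)*(7 - 3*1/6)) = (-5 + 15 + (6 + 15)**2)*(2*(-1/2)*(7 - 1/2)) = (-5 + 15 + 21**2)*(2*(-1/2)*(13/2)) = (-5 + 15 + 441)*(-13/2) = 451*(-13/2) = -5863/2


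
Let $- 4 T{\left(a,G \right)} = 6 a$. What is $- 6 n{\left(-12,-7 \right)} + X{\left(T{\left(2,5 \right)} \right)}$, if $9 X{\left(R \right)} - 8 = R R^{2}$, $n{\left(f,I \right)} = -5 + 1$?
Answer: $\frac{197}{9} \approx 21.889$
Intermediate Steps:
$n{\left(f,I \right)} = -4$
$T{\left(a,G \right)} = - \frac{3 a}{2}$ ($T{\left(a,G \right)} = - \frac{6 a}{4} = - \frac{3 a}{2}$)
$X{\left(R \right)} = \frac{8}{9} + \frac{R^{3}}{9}$ ($X{\left(R \right)} = \frac{8}{9} + \frac{R R^{2}}{9} = \frac{8}{9} + \frac{R^{3}}{9}$)
$- 6 n{\left(-12,-7 \right)} + X{\left(T{\left(2,5 \right)} \right)} = \left(-6\right) \left(-4\right) + \left(\frac{8}{9} + \frac{\left(\left(- \frac{3}{2}\right) 2\right)^{3}}{9}\right) = 24 + \left(\frac{8}{9} + \frac{\left(-3\right)^{3}}{9}\right) = 24 + \left(\frac{8}{9} + \frac{1}{9} \left(-27\right)\right) = 24 + \left(\frac{8}{9} - 3\right) = 24 - \frac{19}{9} = \frac{197}{9}$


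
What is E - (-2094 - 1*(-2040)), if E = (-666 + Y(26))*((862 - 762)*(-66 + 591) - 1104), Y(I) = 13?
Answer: -33561534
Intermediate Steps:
E = -33561588 (E = (-666 + 13)*((862 - 762)*(-66 + 591) - 1104) = -653*(100*525 - 1104) = -653*(52500 - 1104) = -653*51396 = -33561588)
E - (-2094 - 1*(-2040)) = -33561588 - (-2094 - 1*(-2040)) = -33561588 - (-2094 + 2040) = -33561588 - 1*(-54) = -33561588 + 54 = -33561534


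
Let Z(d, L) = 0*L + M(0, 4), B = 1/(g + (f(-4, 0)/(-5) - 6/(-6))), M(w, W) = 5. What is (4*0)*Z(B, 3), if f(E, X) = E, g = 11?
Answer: 0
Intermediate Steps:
B = 5/64 (B = 1/(11 + (-4/(-5) - 6/(-6))) = 1/(11 + (-4*(-1/5) - 6*(-1/6))) = 1/(11 + (4/5 + 1)) = 1/(11 + 9/5) = 1/(64/5) = 5/64 ≈ 0.078125)
Z(d, L) = 5 (Z(d, L) = 0*L + 5 = 0 + 5 = 5)
(4*0)*Z(B, 3) = (4*0)*5 = 0*5 = 0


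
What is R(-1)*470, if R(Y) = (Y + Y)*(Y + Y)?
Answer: 1880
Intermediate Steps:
R(Y) = 4*Y**2 (R(Y) = (2*Y)*(2*Y) = 4*Y**2)
R(-1)*470 = (4*(-1)**2)*470 = (4*1)*470 = 4*470 = 1880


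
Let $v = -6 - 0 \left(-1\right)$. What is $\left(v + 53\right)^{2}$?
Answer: $2209$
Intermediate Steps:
$v = -6$ ($v = -6 - 0 = -6 + 0 = -6$)
$\left(v + 53\right)^{2} = \left(-6 + 53\right)^{2} = 47^{2} = 2209$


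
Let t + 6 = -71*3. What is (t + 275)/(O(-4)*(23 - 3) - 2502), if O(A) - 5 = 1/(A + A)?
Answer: -16/687 ≈ -0.023290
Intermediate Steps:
O(A) = 5 + 1/(2*A) (O(A) = 5 + 1/(A + A) = 5 + 1/(2*A))
t = -219 (t = -6 - 71*3 = -6 - 213 = -219)
(t + 275)/(O(-4)*(23 - 3) - 2502) = (-219 + 275)/((5 + (1/2)/(-4))*(23 - 3) - 2502) = 56/((5 + (1/2)*(-1/4))*20 - 2502) = 56/((5 - 1/8)*20 - 2502) = 56/((39/8)*20 - 2502) = 56/(195/2 - 2502) = 56/(-4809/2) = 56*(-2/4809) = -16/687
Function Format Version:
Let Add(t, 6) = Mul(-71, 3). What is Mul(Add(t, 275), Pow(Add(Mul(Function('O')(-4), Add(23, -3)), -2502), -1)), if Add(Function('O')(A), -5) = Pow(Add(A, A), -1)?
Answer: Rational(-16, 687) ≈ -0.023290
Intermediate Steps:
Function('O')(A) = Add(5, Mul(Rational(1, 2), Pow(A, -1))) (Function('O')(A) = Add(5, Pow(Add(A, A), -1)) = Add(5, Pow(Mul(2, A), -1)) = Add(5, Mul(Rational(1, 2), Pow(A, -1))))
t = -219 (t = Add(-6, Mul(-71, 3)) = Add(-6, -213) = -219)
Mul(Add(t, 275), Pow(Add(Mul(Function('O')(-4), Add(23, -3)), -2502), -1)) = Mul(Add(-219, 275), Pow(Add(Mul(Add(5, Mul(Rational(1, 2), Pow(-4, -1))), Add(23, -3)), -2502), -1)) = Mul(56, Pow(Add(Mul(Add(5, Mul(Rational(1, 2), Rational(-1, 4))), 20), -2502), -1)) = Mul(56, Pow(Add(Mul(Add(5, Rational(-1, 8)), 20), -2502), -1)) = Mul(56, Pow(Add(Mul(Rational(39, 8), 20), -2502), -1)) = Mul(56, Pow(Add(Rational(195, 2), -2502), -1)) = Mul(56, Pow(Rational(-4809, 2), -1)) = Mul(56, Rational(-2, 4809)) = Rational(-16, 687)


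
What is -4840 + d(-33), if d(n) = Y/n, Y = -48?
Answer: -53224/11 ≈ -4838.5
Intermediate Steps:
d(n) = -48/n
-4840 + d(-33) = -4840 - 48/(-33) = -4840 - 48*(-1/33) = -4840 + 16/11 = -53224/11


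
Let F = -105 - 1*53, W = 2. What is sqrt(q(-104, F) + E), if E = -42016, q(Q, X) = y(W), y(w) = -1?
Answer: I*sqrt(42017) ≈ 204.98*I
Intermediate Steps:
F = -158 (F = -105 - 53 = -158)
q(Q, X) = -1
sqrt(q(-104, F) + E) = sqrt(-1 - 42016) = sqrt(-42017) = I*sqrt(42017)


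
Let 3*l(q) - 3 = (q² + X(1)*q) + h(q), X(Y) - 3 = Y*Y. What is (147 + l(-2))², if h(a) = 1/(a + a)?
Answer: 3094081/144 ≈ 21487.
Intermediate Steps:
h(a) = 1/(2*a)
X(Y) = 3 + Y² (X(Y) = 3 + Y*Y = 3 + Y²)
l(q) = 1 + q²/3 + 1/(6*q) + 4*q/3 (l(q) = 1 + ((q² + (3 + 1²)*q) + 1/(2*q))/3 = 1 + ((q² + (3 + 1)*q) + 1/(2*q))/3 = 1 + ((q² + 4*q) + 1/(2*q))/3 = 1 + (q² + 1/(2*q) + 4*q)/3 = 1 + (q²/3 + 1/(6*q) + 4*q/3) = 1 + q²/3 + 1/(6*q) + 4*q/3)
(147 + l(-2))² = (147 + (⅙)*(1 + 2*(-2)*(3 + (-2)² + 4*(-2)))/(-2))² = (147 + (⅙)*(-½)*(1 + 2*(-2)*(3 + 4 - 8)))² = (147 + (⅙)*(-½)*(1 + 2*(-2)*(-1)))² = (147 + (⅙)*(-½)*(1 + 4))² = (147 + (⅙)*(-½)*5)² = (147 - 5/12)² = (1759/12)² = 3094081/144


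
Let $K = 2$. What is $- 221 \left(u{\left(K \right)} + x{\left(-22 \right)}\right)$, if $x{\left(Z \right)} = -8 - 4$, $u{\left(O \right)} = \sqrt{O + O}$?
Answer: $2210$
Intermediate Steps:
$u{\left(O \right)} = \sqrt{2} \sqrt{O}$ ($u{\left(O \right)} = \sqrt{2 O} = \sqrt{2} \sqrt{O}$)
$x{\left(Z \right)} = -12$
$- 221 \left(u{\left(K \right)} + x{\left(-22 \right)}\right) = - 221 \left(\sqrt{2} \sqrt{2} - 12\right) = - 221 \left(2 - 12\right) = \left(-221\right) \left(-10\right) = 2210$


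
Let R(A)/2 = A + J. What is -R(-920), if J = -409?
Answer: 2658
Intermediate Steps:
R(A) = -818 + 2*A (R(A) = 2*(A - 409) = 2*(-409 + A) = -818 + 2*A)
-R(-920) = -(-818 + 2*(-920)) = -(-818 - 1840) = -1*(-2658) = 2658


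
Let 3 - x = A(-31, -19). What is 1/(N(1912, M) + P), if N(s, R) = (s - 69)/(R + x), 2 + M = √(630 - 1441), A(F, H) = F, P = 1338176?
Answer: 2455611936/3286119881733161 + 1843*I*√811/3286119881733161 ≈ 7.4727e-7 + 1.5972e-11*I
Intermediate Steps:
x = 34 (x = 3 - 1*(-31) = 3 + 31 = 34)
M = -2 + I*√811 (M = -2 + √(630 - 1441) = -2 + √(-811) = -2 + I*√811 ≈ -2.0 + 28.478*I)
N(s, R) = (-69 + s)/(34 + R) (N(s, R) = (s - 69)/(R + 34) = (-69 + s)/(34 + R))
1/(N(1912, M) + P) = 1/((-69 + 1912)/(34 + (-2 + I*√811)) + 1338176) = 1/(1843/(32 + I*√811) + 1338176) = 1/(1338176 + 1843/(32 + I*√811))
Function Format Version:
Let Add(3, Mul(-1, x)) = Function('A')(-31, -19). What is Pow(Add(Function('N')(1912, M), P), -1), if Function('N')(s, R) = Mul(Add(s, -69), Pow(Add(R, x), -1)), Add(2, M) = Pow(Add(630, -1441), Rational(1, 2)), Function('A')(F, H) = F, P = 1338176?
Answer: Add(Rational(2455611936, 3286119881733161), Mul(Rational(1843, 3286119881733161), I, Pow(811, Rational(1, 2)))) ≈ Add(7.4727e-7, Mul(1.5972e-11, I))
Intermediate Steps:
x = 34 (x = Add(3, Mul(-1, -31)) = Add(3, 31) = 34)
M = Add(-2, Mul(I, Pow(811, Rational(1, 2)))) (M = Add(-2, Pow(Add(630, -1441), Rational(1, 2))) = Add(-2, Pow(-811, Rational(1, 2))) = Add(-2, Mul(I, Pow(811, Rational(1, 2)))) ≈ Add(-2.0000, Mul(28.478, I)))
Function('N')(s, R) = Mul(Pow(Add(34, R), -1), Add(-69, s)) (Function('N')(s, R) = Mul(Add(s, -69), Pow(Add(R, 34), -1)) = Mul(Add(-69, s), Pow(Add(34, R), -1)) = Mul(Pow(Add(34, R), -1), Add(-69, s)))
Pow(Add(Function('N')(1912, M), P), -1) = Pow(Add(Mul(Pow(Add(34, Add(-2, Mul(I, Pow(811, Rational(1, 2))))), -1), Add(-69, 1912)), 1338176), -1) = Pow(Add(Mul(Pow(Add(32, Mul(I, Pow(811, Rational(1, 2)))), -1), 1843), 1338176), -1) = Pow(Add(Mul(1843, Pow(Add(32, Mul(I, Pow(811, Rational(1, 2)))), -1)), 1338176), -1) = Pow(Add(1338176, Mul(1843, Pow(Add(32, Mul(I, Pow(811, Rational(1, 2)))), -1))), -1)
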